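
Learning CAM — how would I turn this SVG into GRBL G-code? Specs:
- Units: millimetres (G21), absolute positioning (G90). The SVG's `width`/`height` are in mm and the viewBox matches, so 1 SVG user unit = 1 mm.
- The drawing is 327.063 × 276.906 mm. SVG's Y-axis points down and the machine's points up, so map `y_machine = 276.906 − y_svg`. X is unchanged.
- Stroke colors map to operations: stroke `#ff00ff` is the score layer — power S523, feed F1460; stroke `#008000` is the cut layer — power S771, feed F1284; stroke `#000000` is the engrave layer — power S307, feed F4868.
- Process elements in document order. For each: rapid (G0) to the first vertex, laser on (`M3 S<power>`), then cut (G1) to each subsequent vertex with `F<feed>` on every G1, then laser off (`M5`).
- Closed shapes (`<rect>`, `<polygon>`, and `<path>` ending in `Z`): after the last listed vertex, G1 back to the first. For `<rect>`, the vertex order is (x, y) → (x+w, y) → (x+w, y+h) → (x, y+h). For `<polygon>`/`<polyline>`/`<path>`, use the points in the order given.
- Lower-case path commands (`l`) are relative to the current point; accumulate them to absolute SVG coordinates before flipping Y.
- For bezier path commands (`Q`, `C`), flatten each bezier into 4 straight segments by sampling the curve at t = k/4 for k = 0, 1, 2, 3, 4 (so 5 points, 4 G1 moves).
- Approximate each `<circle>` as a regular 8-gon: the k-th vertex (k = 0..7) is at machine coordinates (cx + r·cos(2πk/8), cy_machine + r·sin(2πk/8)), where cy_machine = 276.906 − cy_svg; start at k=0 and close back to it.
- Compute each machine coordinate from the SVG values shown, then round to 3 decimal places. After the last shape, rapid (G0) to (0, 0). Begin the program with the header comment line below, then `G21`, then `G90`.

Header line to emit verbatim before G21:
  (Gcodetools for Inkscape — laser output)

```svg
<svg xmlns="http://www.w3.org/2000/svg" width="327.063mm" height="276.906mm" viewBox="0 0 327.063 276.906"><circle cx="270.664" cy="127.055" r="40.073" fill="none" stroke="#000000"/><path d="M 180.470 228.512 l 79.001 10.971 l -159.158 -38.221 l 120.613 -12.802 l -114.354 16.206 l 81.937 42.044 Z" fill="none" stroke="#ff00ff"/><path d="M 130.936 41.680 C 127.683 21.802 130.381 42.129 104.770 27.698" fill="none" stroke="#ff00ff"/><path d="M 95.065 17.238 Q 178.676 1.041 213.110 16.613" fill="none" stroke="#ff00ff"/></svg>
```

(Gcodetools for Inkscape — laser output)
G21
G90
G0 X310.737 Y149.851
M3 S307
G1 X299.000 Y178.187 F4868
G1 X270.664 Y189.924 F4868
G1 X242.328 Y178.187 F4868
G1 X230.591 Y149.851 F4868
G1 X242.328 Y121.515 F4868
G1 X270.664 Y109.778 F4868
G1 X299.000 Y121.515 F4868
G1 X310.737 Y149.851 F4868
M5
G0 X180.470 Y48.394
M3 S523
G1 X259.471 Y37.423 F1460
G1 X100.313 Y75.644 F1460
G1 X220.926 Y88.446 F1460
G1 X106.572 Y72.240 F1460
G1 X188.509 Y30.196 F1460
G1 X180.470 Y48.394 F1460
M5
G0 X130.936 Y235.226
M3 S523
G1 X129.077 Y243.767 F1460
G1 X126.237 Y244.260 F1460
G1 X119.206 Y243.731 F1460
G1 X104.770 Y249.208 F1460
M5
G0 X95.065 Y259.668
M3 S523
G1 X133.797 Y265.781 F1460
G1 X166.382 Y267.923 F1460
G1 X192.819 Y266.093 F1460
G1 X213.110 Y260.293 F1460
M5
G0 X0.000 Y0.000

1 u = 1 mm; y_m = 276.906 − y.

[1] `<circle>` circle, #000000→engrave S307 F4868: (310.737,149.851) → (299.000,178.187) → (270.664,189.924) → (242.328,178.187) → (230.591,149.851) → (242.328,121.515) → (270.664,109.778) → (299.000,121.515) → (310.737,149.851) (closed)

[2] `<path>` closed polygon, #ff00ff→score S523 F1460: (180.470,48.394) → (259.471,37.423) → (100.313,75.644) → (220.926,88.446) → (106.572,72.240) → (188.509,30.196) → (180.470,48.394) (closed)

[3] `<path>` cubic bezier, #ff00ff→score S523 F1460: (130.936,235.226) → (129.077,243.767) → (126.237,244.260) → (119.206,243.731) → (104.770,249.208)

[4] `<path>` quadratic bezier, #ff00ff→score S523 F1460: (95.065,259.668) → (133.797,265.781) → (166.382,267.923) → (192.819,266.093) → (213.110,260.293)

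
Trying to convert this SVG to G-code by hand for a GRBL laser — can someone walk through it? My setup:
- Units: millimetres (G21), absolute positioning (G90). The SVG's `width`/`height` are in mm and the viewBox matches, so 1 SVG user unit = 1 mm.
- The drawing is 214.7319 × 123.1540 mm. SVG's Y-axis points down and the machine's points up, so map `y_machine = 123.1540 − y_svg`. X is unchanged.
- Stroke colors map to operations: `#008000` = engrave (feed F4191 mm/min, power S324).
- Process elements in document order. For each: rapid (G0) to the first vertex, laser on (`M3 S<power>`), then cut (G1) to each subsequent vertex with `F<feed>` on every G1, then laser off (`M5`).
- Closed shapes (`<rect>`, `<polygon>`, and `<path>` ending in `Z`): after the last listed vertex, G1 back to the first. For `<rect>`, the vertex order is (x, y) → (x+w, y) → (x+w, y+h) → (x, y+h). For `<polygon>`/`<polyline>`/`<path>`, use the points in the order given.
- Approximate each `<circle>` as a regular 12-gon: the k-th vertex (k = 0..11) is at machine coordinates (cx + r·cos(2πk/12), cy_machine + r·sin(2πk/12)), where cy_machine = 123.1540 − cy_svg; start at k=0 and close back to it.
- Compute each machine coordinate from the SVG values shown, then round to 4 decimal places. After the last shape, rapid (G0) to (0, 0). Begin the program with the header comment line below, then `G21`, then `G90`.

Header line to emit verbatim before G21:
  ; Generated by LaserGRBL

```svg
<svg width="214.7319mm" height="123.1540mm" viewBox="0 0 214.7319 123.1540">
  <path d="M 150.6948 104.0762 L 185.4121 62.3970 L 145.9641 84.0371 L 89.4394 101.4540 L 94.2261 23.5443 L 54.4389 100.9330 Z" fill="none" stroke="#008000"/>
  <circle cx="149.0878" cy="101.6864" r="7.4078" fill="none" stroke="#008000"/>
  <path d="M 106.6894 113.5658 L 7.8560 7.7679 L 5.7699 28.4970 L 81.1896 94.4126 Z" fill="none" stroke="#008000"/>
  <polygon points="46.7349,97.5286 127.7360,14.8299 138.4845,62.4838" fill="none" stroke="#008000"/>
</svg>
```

; Generated by LaserGRBL
G21
G90
G0 X150.6948 Y19.0778
M3 S324
G1 X185.4121 Y60.7570 F4191
G1 X145.9641 Y39.1169 F4191
G1 X89.4394 Y21.7000 F4191
G1 X94.2261 Y99.6097 F4191
G1 X54.4389 Y22.2210 F4191
G1 X150.6948 Y19.0778 F4191
M5
G0 X156.4956 Y21.4676
M3 S324
G1 X155.5031 Y25.1715 F4191
G1 X152.7917 Y27.8829 F4191
G1 X149.0878 Y28.8754 F4191
G1 X145.3839 Y27.8829 F4191
G1 X142.6725 Y25.1715 F4191
G1 X141.6800 Y21.4676 F4191
G1 X142.6725 Y17.7637 F4191
G1 X145.3839 Y15.0523 F4191
G1 X149.0878 Y14.0598 F4191
G1 X152.7917 Y15.0523 F4191
G1 X155.5031 Y17.7637 F4191
G1 X156.4956 Y21.4676 F4191
M5
G0 X106.6894 Y9.5882
M3 S324
G1 X7.8560 Y115.3861 F4191
G1 X5.7699 Y94.6570 F4191
G1 X81.1896 Y28.7414 F4191
G1 X106.6894 Y9.5882 F4191
M5
G0 X46.7349 Y25.6254
M3 S324
G1 X127.7360 Y108.3241 F4191
G1 X138.4845 Y60.6702 F4191
G1 X46.7349 Y25.6254 F4191
M5
G0 X0.0000 Y0.0000

Since the viewBox matches the mm dimensions, user units are millimetres directly. The only transform is the Y-flip y_m = 123.1540 − y_svg.

Shape 1 is a closed polygon drawn with `<path>`. Its stroke #008000 means engrave at S324, F4191. After flipping Y the toolpath is (150.6948,19.0778) → (185.4121,60.7570) → (145.9641,39.1169) → (89.4394,21.7000) → (94.2261,99.6097) → (54.4389,22.2210) → (150.6948,19.0778), returning to the start.

Shape 2 is a circle drawn with `<circle>`. Its stroke #008000 means engrave at S324, F4191. After flipping Y the toolpath is (156.4956,21.4676) → (155.5031,25.1715) → (152.7917,27.8829) → (149.0878,28.8754) → (145.3839,27.8829) → (142.6725,25.1715) → (141.6800,21.4676) → (142.6725,17.7637) → (145.3839,15.0523) → (149.0878,14.0598) → (152.7917,15.0523) → (155.5031,17.7637) → (156.4956,21.4676), returning to the start.

Shape 3 is a closed polygon drawn with `<path>`. Its stroke #008000 means engrave at S324, F4191. After flipping Y the toolpath is (106.6894,9.5882) → (7.8560,115.3861) → (5.7699,94.6570) → (81.1896,28.7414) → (106.6894,9.5882), returning to the start.

Shape 4 is a closed polygon drawn with `<polygon>`. Its stroke #008000 means engrave at S324, F4191. After flipping Y the toolpath is (46.7349,25.6254) → (127.7360,108.3241) → (138.4845,60.6702) → (46.7349,25.6254), returning to the start.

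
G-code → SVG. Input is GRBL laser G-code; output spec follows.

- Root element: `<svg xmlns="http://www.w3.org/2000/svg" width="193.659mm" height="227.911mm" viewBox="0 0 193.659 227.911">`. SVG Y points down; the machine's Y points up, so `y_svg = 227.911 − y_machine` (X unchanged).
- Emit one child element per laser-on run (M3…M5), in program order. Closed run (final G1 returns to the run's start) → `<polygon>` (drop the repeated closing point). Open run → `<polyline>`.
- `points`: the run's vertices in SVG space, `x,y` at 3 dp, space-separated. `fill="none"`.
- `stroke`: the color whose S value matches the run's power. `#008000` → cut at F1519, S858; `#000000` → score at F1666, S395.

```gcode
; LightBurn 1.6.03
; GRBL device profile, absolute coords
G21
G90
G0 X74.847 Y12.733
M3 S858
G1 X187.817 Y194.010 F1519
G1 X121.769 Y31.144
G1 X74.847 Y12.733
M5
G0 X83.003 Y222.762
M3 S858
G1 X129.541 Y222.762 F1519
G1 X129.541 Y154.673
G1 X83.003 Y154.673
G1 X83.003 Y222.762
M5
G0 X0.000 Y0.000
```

Machine Y-up, SVG Y-down with viewBox height 227.911, so y_svg = 227.911 − y_machine; X carries over. Every run uses S858, so all elements get stroke `#008000` (cut).

Run 1: The run returns to its start, so emit a `<polygon>` with points (Y-flipped): 74.847,215.178 187.817,33.901 121.769,196.767.

Run 2: The run returns to its start, so emit a `<polygon>` with points (Y-flipped): 83.003,5.149 129.541,5.149 129.541,73.238 83.003,73.238.

<svg xmlns="http://www.w3.org/2000/svg" width="193.659mm" height="227.911mm" viewBox="0 0 193.659 227.911">
  <polygon points="74.847,215.178 187.817,33.901 121.769,196.767" fill="none" stroke="#008000"/>
  <polygon points="83.003,5.149 129.541,5.149 129.541,73.238 83.003,73.238" fill="none" stroke="#008000"/>
</svg>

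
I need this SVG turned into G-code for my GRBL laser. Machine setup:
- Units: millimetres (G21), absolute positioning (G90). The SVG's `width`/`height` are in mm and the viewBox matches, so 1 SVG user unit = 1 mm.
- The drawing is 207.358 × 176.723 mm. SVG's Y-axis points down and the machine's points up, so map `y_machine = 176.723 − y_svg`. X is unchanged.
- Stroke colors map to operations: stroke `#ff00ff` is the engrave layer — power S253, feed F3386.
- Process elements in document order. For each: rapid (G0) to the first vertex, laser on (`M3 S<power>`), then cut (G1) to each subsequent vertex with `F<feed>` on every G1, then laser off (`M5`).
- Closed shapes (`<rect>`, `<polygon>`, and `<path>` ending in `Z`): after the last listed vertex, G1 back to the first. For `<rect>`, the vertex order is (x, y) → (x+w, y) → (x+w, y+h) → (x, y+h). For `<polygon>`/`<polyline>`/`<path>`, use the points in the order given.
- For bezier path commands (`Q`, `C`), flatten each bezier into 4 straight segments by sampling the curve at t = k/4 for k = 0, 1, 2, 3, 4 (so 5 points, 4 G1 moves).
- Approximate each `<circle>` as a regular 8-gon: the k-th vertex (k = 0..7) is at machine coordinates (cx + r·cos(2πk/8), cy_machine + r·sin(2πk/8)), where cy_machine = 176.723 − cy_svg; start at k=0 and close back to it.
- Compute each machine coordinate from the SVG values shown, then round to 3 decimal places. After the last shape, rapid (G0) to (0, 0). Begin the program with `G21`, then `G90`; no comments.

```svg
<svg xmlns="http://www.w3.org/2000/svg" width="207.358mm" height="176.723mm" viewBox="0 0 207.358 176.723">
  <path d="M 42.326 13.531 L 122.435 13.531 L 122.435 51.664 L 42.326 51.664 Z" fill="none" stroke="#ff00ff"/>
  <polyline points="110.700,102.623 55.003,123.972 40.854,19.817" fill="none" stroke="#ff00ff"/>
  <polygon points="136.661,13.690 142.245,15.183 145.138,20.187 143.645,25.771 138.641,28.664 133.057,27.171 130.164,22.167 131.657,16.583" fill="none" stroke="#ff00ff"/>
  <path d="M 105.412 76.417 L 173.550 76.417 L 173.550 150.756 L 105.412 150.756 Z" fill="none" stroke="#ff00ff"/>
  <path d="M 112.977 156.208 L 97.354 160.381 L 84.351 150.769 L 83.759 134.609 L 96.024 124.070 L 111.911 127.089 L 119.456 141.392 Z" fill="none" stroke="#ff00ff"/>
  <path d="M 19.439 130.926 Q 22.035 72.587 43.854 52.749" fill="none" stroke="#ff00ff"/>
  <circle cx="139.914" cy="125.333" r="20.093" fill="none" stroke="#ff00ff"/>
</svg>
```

Since the viewBox matches the mm dimensions, user units are millimetres directly. The only transform is the Y-flip y_m = 176.723 − y_svg.

Shape 1 is a rectangle drawn with `<path>`. Its stroke #ff00ff means engrave at S253, F3386. After flipping Y the toolpath is (42.326,163.192) → (122.435,163.192) → (122.435,125.059) → (42.326,125.059) → (42.326,163.192), returning to the start.

Shape 2 is a open polyline drawn with `<polyline>`. Its stroke #ff00ff means engrave at S253, F3386. After flipping Y the toolpath is (110.700,74.100) → (55.003,52.751) → (40.854,156.906).

Shape 3 is a regular polygon drawn with `<polygon>`. Its stroke #ff00ff means engrave at S253, F3386. After flipping Y the toolpath is (136.661,163.033) → (142.245,161.540) → (145.138,156.536) → (143.645,150.952) → (138.641,148.059) → (133.057,149.552) → (130.164,154.556) → (131.657,160.140) → (136.661,163.033), returning to the start.

Shape 4 is a rectangle drawn with `<path>`. Its stroke #ff00ff means engrave at S253, F3386. After flipping Y the toolpath is (105.412,100.306) → (173.550,100.306) → (173.550,25.967) → (105.412,25.967) → (105.412,100.306), returning to the start.

Shape 5 is a regular polygon drawn with `<path>`. Its stroke #ff00ff means engrave at S253, F3386. After flipping Y the toolpath is (112.977,20.515) → (97.354,16.342) → (84.351,25.954) → (83.759,42.114) → (96.024,52.653) → (111.911,49.634) → (119.456,35.331) → (112.977,20.515), returning to the start.

Shape 6 is a quadratic bezier drawn with `<path>`. Its stroke #ff00ff means engrave at S253, F3386. After flipping Y the toolpath is (19.439,45.797) → (21.938,72.560) → (26.841,94.511) → (34.146,111.649) → (43.854,123.974).

Shape 7 is a circle drawn with `<circle>`. Its stroke #ff00ff means engrave at S253, F3386. After flipping Y the toolpath is (160.007,51.390) → (154.122,65.598) → (139.914,71.483) → (125.706,65.598) → (119.821,51.390) → (125.706,37.182) → (139.914,31.297) → (154.122,37.182) → (160.007,51.390), returning to the start.

G21
G90
G0 X42.326 Y163.192
M3 S253
G1 X122.435 Y163.192 F3386
G1 X122.435 Y125.059 F3386
G1 X42.326 Y125.059 F3386
G1 X42.326 Y163.192 F3386
M5
G0 X110.700 Y74.100
M3 S253
G1 X55.003 Y52.751 F3386
G1 X40.854 Y156.906 F3386
M5
G0 X136.661 Y163.033
M3 S253
G1 X142.245 Y161.540 F3386
G1 X145.138 Y156.536 F3386
G1 X143.645 Y150.952 F3386
G1 X138.641 Y148.059 F3386
G1 X133.057 Y149.552 F3386
G1 X130.164 Y154.556 F3386
G1 X131.657 Y160.140 F3386
G1 X136.661 Y163.033 F3386
M5
G0 X105.412 Y100.306
M3 S253
G1 X173.550 Y100.306 F3386
G1 X173.550 Y25.967 F3386
G1 X105.412 Y25.967 F3386
G1 X105.412 Y100.306 F3386
M5
G0 X112.977 Y20.515
M3 S253
G1 X97.354 Y16.342 F3386
G1 X84.351 Y25.954 F3386
G1 X83.759 Y42.114 F3386
G1 X96.024 Y52.653 F3386
G1 X111.911 Y49.634 F3386
G1 X119.456 Y35.331 F3386
G1 X112.977 Y20.515 F3386
M5
G0 X19.439 Y45.797
M3 S253
G1 X21.938 Y72.560 F3386
G1 X26.841 Y94.511 F3386
G1 X34.146 Y111.649 F3386
G1 X43.854 Y123.974 F3386
M5
G0 X160.007 Y51.390
M3 S253
G1 X154.122 Y65.598 F3386
G1 X139.914 Y71.483 F3386
G1 X125.706 Y65.598 F3386
G1 X119.821 Y51.390 F3386
G1 X125.706 Y37.182 F3386
G1 X139.914 Y31.297 F3386
G1 X154.122 Y37.182 F3386
G1 X160.007 Y51.390 F3386
M5
G0 X0.000 Y0.000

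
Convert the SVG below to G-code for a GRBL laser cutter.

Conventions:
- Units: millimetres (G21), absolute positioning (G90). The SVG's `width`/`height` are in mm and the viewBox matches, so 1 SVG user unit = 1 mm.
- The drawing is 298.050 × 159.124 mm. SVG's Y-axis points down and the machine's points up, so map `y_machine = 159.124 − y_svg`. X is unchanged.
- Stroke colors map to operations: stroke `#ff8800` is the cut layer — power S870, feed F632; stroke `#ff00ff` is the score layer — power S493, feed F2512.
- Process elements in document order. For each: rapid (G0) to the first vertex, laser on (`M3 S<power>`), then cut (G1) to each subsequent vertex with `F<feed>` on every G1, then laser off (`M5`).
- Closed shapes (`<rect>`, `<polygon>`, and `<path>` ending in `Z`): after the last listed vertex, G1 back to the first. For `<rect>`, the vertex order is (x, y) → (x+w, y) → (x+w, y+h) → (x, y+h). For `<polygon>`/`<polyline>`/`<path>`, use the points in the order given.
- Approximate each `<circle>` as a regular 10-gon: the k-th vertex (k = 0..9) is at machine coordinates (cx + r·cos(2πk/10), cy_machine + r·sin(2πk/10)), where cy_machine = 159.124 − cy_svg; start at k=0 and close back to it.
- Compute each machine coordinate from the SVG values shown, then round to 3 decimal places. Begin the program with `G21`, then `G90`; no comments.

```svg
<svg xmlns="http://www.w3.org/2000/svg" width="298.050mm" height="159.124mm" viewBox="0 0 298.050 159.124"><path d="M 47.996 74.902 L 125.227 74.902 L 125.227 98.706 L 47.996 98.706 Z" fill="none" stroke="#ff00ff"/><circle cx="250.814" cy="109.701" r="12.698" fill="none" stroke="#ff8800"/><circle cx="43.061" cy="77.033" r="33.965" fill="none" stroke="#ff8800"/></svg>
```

G21
G90
G0 X47.996 Y84.222
M3 S493
G1 X125.227 Y84.222 F2512
G1 X125.227 Y60.418 F2512
G1 X47.996 Y60.418 F2512
G1 X47.996 Y84.222 F2512
M5
G0 X263.512 Y49.423
M3 S870
G1 X261.087 Y56.887 F632
G1 X254.738 Y61.500 F632
G1 X246.890 Y61.500 F632
G1 X240.541 Y56.887 F632
G1 X238.116 Y49.423 F632
G1 X240.541 Y41.959 F632
G1 X246.890 Y37.346 F632
G1 X254.738 Y37.346 F632
G1 X261.087 Y41.959 F632
G1 X263.512 Y49.423 F632
M5
G0 X77.026 Y82.091
M3 S870
G1 X70.539 Y102.055 F632
G1 X53.557 Y114.394 F632
G1 X32.565 Y114.394 F632
G1 X15.583 Y102.055 F632
G1 X9.096 Y82.091 F632
G1 X15.583 Y62.127 F632
G1 X32.565 Y49.788 F632
G1 X53.557 Y49.788 F632
G1 X70.539 Y62.127 F632
G1 X77.026 Y82.091 F632
M5

1 u = 1 mm; y_m = 159.124 − y.

[1] `<path>` rectangle, #ff00ff→score S493 F2512: (47.996,84.222) → (125.227,84.222) → (125.227,60.418) → (47.996,60.418) → (47.996,84.222) (closed)

[2] `<circle>` circle, #ff8800→cut S870 F632: (263.512,49.423) → (261.087,56.887) → (254.738,61.500) → (246.890,61.500) → (240.541,56.887) → (238.116,49.423) → (240.541,41.959) → (246.890,37.346) → (254.738,37.346) → (261.087,41.959) → (263.512,49.423) (closed)

[3] `<circle>` circle, #ff8800→cut S870 F632: (77.026,82.091) → (70.539,102.055) → (53.557,114.394) → (32.565,114.394) → (15.583,102.055) → (9.096,82.091) → (15.583,62.127) → (32.565,49.788) → (53.557,49.788) → (70.539,62.127) → (77.026,82.091) (closed)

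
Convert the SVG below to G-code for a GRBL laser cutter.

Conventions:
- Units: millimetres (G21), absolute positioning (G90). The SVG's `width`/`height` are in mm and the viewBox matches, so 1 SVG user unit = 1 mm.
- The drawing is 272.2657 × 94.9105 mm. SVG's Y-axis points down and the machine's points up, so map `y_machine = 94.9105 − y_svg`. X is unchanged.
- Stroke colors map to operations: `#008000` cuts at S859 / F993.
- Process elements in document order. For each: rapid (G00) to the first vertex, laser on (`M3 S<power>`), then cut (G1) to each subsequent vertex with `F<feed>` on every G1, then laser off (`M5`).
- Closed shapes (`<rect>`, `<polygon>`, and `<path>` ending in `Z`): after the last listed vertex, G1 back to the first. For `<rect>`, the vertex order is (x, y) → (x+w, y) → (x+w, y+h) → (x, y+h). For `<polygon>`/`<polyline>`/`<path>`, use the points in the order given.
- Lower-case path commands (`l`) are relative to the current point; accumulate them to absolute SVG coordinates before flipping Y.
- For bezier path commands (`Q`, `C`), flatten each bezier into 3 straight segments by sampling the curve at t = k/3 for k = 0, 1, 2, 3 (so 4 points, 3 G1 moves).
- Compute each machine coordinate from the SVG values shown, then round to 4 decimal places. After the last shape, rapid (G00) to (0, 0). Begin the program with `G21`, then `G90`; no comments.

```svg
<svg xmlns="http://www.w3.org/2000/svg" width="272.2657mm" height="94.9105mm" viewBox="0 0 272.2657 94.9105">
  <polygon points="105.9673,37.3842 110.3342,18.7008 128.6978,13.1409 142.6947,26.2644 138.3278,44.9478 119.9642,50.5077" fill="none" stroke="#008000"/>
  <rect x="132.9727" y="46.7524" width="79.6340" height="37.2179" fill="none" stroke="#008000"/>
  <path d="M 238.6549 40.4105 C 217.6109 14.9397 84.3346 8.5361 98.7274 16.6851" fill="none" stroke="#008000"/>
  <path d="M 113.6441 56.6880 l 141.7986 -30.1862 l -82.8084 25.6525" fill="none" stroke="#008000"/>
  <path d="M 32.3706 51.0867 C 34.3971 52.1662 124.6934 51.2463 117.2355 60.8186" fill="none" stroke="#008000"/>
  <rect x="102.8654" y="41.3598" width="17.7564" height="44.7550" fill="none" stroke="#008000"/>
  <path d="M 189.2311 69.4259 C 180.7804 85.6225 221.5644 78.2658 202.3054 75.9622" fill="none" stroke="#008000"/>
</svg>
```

viewBox `0 0 272.2657 94.9105` with mm width/height → 1 unit = 1 mm. Flip: y_m = 94.9105 − y_svg.

**Shape 1** — `<polygon>` regular polygon, stroke `#008000` → cut (S859, F993). Machine vertices: (105.9673,57.5263) → (110.3342,76.2097) → (128.6978,81.7696) → (142.6947,68.6461) → (138.3278,49.9627) → (119.9642,44.4028) → (105.9673,57.5263). Closed: final G1 returns to the first vertex.

**Shape 2** — `<rect>` rectangle, stroke `#008000` → cut (S859, F993). Machine vertices: (132.9727,48.1581) → (212.6067,48.1581) → (212.6067,10.9402) → (132.9727,10.9402) → (132.9727,48.1581). Closed: final G1 returns to the first vertex.

**Shape 3** — `<path>` cubic bezier, stroke `#008000` → cut (S859, F993). Control points (SVG): P0=(238.6549,40.4105), P1=(217.6109,14.9397), P2=(84.3346,8.5361), P3=(98.7274,16.6851); sampled at t=k/3. Machine vertices: (238.6549,54.5000) → (189.8261,73.7823) → (123.9317,81.3563) → (98.7274,78.2254). Open path.

**Shape 4** — `<path>` open polyline, stroke `#008000` → cut (S859, F993). Machine vertices: (113.6441,38.2225) → (255.4427,68.4087) → (172.6343,42.7562). Open path.

**Shape 5** — `<path>` cubic bezier, stroke `#008000` → cut (S859, F993). Control points (SVG): P0=(32.3706,51.0867), P1=(34.3971,52.1662), P2=(124.6934,51.2463), P3=(117.2355,60.8186); sampled at t=k/3. Machine vertices: (32.3706,43.8238) → (56.9306,42.9481) → (98.9984,40.6295) → (117.2355,34.0919). Open path.

**Shape 6** — `<rect>` rectangle, stroke `#008000` → cut (S859, F993). Machine vertices: (102.8654,53.5507) → (120.6218,53.5507) → (120.6218,8.7957) → (102.8654,8.7957) → (102.8654,53.5507). Closed: final G1 returns to the first vertex.

**Shape 7** — `<path>` cubic bezier, stroke `#008000` → cut (S859, F993). Control points (SVG): P0=(189.2311,69.4259), P1=(180.7804,85.6225), P2=(221.5644,78.2658), P3=(202.3054,75.9622); sampled at t=k/3. Machine vertices: (189.2311,25.4846) → (193.1446,16.0796) → (205.5974,16.0198) → (202.3054,18.9483). Open path.

G21
G90
G00 X105.9673 Y57.5263
M3 S859
G1 X110.3342 Y76.2097 F993
G1 X128.6978 Y81.7696 F993
G1 X142.6947 Y68.6461 F993
G1 X138.3278 Y49.9627 F993
G1 X119.9642 Y44.4028 F993
G1 X105.9673 Y57.5263 F993
M5
G00 X132.9727 Y48.1581
M3 S859
G1 X212.6067 Y48.1581 F993
G1 X212.6067 Y10.9402 F993
G1 X132.9727 Y10.9402 F993
G1 X132.9727 Y48.1581 F993
M5
G00 X238.6549 Y54.5000
M3 S859
G1 X189.8261 Y73.7823 F993
G1 X123.9317 Y81.3563 F993
G1 X98.7274 Y78.2254 F993
M5
G00 X113.6441 Y38.2225
M3 S859
G1 X255.4427 Y68.4087 F993
G1 X172.6343 Y42.7562 F993
M5
G00 X32.3706 Y43.8238
M3 S859
G1 X56.9306 Y42.9481 F993
G1 X98.9984 Y40.6295 F993
G1 X117.2355 Y34.0919 F993
M5
G00 X102.8654 Y53.5507
M3 S859
G1 X120.6218 Y53.5507 F993
G1 X120.6218 Y8.7957 F993
G1 X102.8654 Y8.7957 F993
G1 X102.8654 Y53.5507 F993
M5
G00 X189.2311 Y25.4846
M3 S859
G1 X193.1446 Y16.0796 F993
G1 X205.5974 Y16.0198 F993
G1 X202.3054 Y18.9483 F993
M5
G00 X0.0000 Y0.0000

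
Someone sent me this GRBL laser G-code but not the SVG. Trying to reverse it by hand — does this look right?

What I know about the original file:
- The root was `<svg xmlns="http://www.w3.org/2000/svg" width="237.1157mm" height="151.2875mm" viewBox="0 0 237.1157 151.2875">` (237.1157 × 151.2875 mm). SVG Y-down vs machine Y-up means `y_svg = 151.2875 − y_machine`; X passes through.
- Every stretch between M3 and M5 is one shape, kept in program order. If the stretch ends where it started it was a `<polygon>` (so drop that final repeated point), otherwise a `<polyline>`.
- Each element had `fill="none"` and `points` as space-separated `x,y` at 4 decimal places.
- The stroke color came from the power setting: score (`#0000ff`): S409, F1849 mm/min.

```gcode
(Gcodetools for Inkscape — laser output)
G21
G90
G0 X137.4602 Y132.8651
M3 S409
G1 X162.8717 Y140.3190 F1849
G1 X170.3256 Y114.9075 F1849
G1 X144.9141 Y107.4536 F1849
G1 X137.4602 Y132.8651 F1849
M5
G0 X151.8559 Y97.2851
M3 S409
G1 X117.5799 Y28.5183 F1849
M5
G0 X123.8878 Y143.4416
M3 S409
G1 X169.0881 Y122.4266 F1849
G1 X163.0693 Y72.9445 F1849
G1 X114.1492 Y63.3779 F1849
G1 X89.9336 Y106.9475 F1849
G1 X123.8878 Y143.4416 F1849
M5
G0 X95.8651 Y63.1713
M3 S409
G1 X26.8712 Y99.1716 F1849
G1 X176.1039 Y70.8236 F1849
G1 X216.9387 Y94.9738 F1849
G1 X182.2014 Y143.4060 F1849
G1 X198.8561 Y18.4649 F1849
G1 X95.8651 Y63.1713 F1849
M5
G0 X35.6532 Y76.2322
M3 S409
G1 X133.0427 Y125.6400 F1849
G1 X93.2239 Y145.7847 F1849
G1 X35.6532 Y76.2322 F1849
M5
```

Machine Y-up, SVG Y-down with viewBox height 151.2875, so y_svg = 151.2875 − y_machine; X carries over. Every run uses S409, so all elements get stroke `#0000ff` (score).

Run 1: The run returns to its start, so emit a `<polygon>` with points (Y-flipped): 137.4602,18.4224 162.8717,10.9685 170.3256,36.3800 144.9141,43.8339.

Run 2: The run is open, so emit a `<polyline>` with points (Y-flipped): 151.8559,54.0024 117.5799,122.7692.

Run 3: The run returns to its start, so emit a `<polygon>` with points (Y-flipped): 123.8878,7.8459 169.0881,28.8609 163.0693,78.3430 114.1492,87.9096 89.9336,44.3400.

Run 4: The run returns to its start, so emit a `<polygon>` with points (Y-flipped): 95.8651,88.1162 26.8712,52.1159 176.1039,80.4639 216.9387,56.3137 182.2014,7.8815 198.8561,132.8226.

Run 5: The run returns to its start, so emit a `<polygon>` with points (Y-flipped): 35.6532,75.0553 133.0427,25.6475 93.2239,5.5028.

<svg xmlns="http://www.w3.org/2000/svg" width="237.1157mm" height="151.2875mm" viewBox="0 0 237.1157 151.2875">
  <polygon points="137.4602,18.4224 162.8717,10.9685 170.3256,36.3800 144.9141,43.8339" fill="none" stroke="#0000ff"/>
  <polyline points="151.8559,54.0024 117.5799,122.7692" fill="none" stroke="#0000ff"/>
  <polygon points="123.8878,7.8459 169.0881,28.8609 163.0693,78.3430 114.1492,87.9096 89.9336,44.3400" fill="none" stroke="#0000ff"/>
  <polygon points="95.8651,88.1162 26.8712,52.1159 176.1039,80.4639 216.9387,56.3137 182.2014,7.8815 198.8561,132.8226" fill="none" stroke="#0000ff"/>
  <polygon points="35.6532,75.0553 133.0427,25.6475 93.2239,5.5028" fill="none" stroke="#0000ff"/>
</svg>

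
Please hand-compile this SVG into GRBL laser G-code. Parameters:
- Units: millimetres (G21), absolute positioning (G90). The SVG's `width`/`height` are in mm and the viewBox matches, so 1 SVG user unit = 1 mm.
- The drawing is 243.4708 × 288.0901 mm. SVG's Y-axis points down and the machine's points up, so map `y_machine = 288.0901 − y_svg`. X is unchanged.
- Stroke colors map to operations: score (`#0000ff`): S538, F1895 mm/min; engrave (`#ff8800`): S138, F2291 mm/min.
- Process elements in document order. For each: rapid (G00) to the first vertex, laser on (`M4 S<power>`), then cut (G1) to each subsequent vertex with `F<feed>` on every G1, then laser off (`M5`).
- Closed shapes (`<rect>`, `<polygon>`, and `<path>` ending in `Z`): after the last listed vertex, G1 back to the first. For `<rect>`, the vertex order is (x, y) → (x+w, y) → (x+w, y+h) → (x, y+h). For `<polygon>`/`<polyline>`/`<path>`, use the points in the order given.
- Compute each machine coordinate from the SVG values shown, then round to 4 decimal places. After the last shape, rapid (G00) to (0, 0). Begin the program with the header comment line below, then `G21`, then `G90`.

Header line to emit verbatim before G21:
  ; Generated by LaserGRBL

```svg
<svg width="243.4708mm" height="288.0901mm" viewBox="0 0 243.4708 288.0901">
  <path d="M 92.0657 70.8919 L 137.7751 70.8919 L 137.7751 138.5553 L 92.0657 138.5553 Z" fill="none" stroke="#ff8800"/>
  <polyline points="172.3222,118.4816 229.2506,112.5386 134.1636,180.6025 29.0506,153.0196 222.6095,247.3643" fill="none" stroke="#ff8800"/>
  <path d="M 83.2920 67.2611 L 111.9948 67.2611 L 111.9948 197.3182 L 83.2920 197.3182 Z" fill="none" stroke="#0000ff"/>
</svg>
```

Since the viewBox matches the mm dimensions, user units are millimetres directly. The only transform is the Y-flip y_m = 288.0901 − y_svg.

Shape 1 is a rectangle drawn with `<path>`. Its stroke #ff8800 means engrave at S138, F2291. After flipping Y the toolpath is (92.0657,217.1982) → (137.7751,217.1982) → (137.7751,149.5348) → (92.0657,149.5348) → (92.0657,217.1982), returning to the start.

Shape 2 is a open polyline drawn with `<polyline>`. Its stroke #ff8800 means engrave at S138, F2291. After flipping Y the toolpath is (172.3222,169.6085) → (229.2506,175.5515) → (134.1636,107.4876) → (29.0506,135.0705) → (222.6095,40.7258).

Shape 3 is a rectangle drawn with `<path>`. Its stroke #0000ff means score at S538, F1895. After flipping Y the toolpath is (83.2920,220.8290) → (111.9948,220.8290) → (111.9948,90.7719) → (83.2920,90.7719) → (83.2920,220.8290), returning to the start.

; Generated by LaserGRBL
G21
G90
G00 X92.0657 Y217.1982
M4 S138
G1 X137.7751 Y217.1982 F2291
G1 X137.7751 Y149.5348 F2291
G1 X92.0657 Y149.5348 F2291
G1 X92.0657 Y217.1982 F2291
M5
G00 X172.3222 Y169.6085
M4 S138
G1 X229.2506 Y175.5515 F2291
G1 X134.1636 Y107.4876 F2291
G1 X29.0506 Y135.0705 F2291
G1 X222.6095 Y40.7258 F2291
M5
G00 X83.2920 Y220.8290
M4 S538
G1 X111.9948 Y220.8290 F1895
G1 X111.9948 Y90.7719 F1895
G1 X83.2920 Y90.7719 F1895
G1 X83.2920 Y220.8290 F1895
M5
G00 X0.0000 Y0.0000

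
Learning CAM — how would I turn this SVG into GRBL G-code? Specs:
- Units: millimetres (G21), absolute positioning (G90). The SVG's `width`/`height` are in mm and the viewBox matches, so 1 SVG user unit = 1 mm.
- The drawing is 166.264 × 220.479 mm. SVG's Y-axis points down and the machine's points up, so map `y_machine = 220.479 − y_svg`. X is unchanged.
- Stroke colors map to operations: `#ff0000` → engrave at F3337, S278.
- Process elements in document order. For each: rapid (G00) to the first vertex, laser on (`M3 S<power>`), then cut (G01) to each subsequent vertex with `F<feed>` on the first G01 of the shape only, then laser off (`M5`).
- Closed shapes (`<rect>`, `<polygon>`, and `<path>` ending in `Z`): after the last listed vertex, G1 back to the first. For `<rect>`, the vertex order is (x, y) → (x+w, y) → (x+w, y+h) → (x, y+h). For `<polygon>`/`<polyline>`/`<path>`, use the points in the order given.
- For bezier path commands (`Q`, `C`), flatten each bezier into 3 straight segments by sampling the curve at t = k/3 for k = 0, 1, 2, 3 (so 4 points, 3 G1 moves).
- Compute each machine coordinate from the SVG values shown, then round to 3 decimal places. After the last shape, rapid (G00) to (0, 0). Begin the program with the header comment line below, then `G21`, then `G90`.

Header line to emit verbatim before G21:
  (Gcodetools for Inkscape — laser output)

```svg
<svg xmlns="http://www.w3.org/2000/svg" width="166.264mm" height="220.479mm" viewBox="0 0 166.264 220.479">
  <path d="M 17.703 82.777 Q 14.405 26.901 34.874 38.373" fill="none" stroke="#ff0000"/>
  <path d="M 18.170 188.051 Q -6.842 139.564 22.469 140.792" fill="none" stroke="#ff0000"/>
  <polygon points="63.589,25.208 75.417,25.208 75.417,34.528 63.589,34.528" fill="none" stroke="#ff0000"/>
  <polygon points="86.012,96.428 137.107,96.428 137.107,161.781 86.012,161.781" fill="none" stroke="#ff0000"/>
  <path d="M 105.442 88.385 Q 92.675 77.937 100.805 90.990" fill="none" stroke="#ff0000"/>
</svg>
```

Since the viewBox matches the mm dimensions, user units are millimetres directly. The only transform is the Y-flip y_m = 220.479 − y_svg.

Shape 1 is a quadratic bezier drawn with `<path>`. Its stroke #ff0000 means engrave at S278, F3337. After flipping Y the toolpath is (17.703,137.702) → (18.145,167.470) → (23.869,182.271) → (34.874,182.106).

Shape 2 is a quadratic bezier drawn with `<path>`. Its stroke #ff0000 means engrave at S278, F3337. After flipping Y the toolpath is (18.170,32.428) → (7.531,59.229) → (8.964,74.982) → (22.469,79.687).

Shape 3 is a rectangle drawn with `<polygon>`. Its stroke #ff0000 means engrave at S278, F3337. After flipping Y the toolpath is (63.589,195.271) → (75.417,195.271) → (75.417,185.951) → (63.589,185.951) → (63.589,195.271), returning to the start.

Shape 4 is a rectangle drawn with `<polygon>`. Its stroke #ff0000 means engrave at S278, F3337. After flipping Y the toolpath is (86.012,124.051) → (137.107,124.051) → (137.107,58.698) → (86.012,58.698) → (86.012,124.051), returning to the start.

Shape 5 is a quadratic bezier drawn with `<path>`. Its stroke #ff0000 means engrave at S278, F3337. After flipping Y the toolpath is (105.442,132.094) → (99.253,136.448) → (97.707,135.580) → (100.805,129.489).

(Gcodetools for Inkscape — laser output)
G21
G90
G00 X17.703 Y137.702
M3 S278
G01 X18.145 Y167.470 F3337
G01 X23.869 Y182.271
G01 X34.874 Y182.106
M5
G00 X18.170 Y32.428
M3 S278
G01 X7.531 Y59.229 F3337
G01 X8.964 Y74.982
G01 X22.469 Y79.687
M5
G00 X63.589 Y195.271
M3 S278
G01 X75.417 Y195.271 F3337
G01 X75.417 Y185.951
G01 X63.589 Y185.951
G01 X63.589 Y195.271
M5
G00 X86.012 Y124.051
M3 S278
G01 X137.107 Y124.051 F3337
G01 X137.107 Y58.698
G01 X86.012 Y58.698
G01 X86.012 Y124.051
M5
G00 X105.442 Y132.094
M3 S278
G01 X99.253 Y136.448 F3337
G01 X97.707 Y135.580
G01 X100.805 Y129.489
M5
G00 X0.000 Y0.000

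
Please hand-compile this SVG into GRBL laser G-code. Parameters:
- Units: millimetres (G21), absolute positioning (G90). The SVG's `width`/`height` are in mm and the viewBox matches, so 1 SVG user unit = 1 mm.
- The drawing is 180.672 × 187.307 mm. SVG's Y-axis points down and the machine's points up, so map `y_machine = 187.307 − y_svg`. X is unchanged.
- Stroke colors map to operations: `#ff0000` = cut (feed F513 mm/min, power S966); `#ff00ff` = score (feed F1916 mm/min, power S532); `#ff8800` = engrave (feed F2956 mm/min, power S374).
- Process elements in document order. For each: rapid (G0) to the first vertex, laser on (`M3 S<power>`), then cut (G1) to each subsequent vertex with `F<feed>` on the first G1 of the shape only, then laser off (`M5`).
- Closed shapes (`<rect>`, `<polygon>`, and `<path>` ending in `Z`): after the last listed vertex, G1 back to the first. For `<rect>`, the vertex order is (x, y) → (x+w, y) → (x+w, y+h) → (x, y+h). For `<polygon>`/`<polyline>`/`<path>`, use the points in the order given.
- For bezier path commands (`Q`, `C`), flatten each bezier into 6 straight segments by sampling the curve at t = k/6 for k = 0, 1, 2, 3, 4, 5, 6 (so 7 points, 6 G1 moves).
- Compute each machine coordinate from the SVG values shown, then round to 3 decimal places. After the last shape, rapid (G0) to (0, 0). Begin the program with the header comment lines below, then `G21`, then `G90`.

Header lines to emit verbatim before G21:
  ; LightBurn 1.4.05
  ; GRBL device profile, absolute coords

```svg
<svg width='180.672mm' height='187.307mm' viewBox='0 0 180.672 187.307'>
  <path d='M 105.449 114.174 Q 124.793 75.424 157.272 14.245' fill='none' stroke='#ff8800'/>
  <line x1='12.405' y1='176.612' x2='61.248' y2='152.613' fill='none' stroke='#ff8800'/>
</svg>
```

; LightBurn 1.4.05
; GRBL device profile, absolute coords
G21
G90
G0 X105.449 Y73.133
M3 S374
G1 X112.262 Y86.673 F2956
G1 X119.804 Y101.458
G1 X128.077 Y117.490
G1 X137.079 Y134.768
G1 X146.811 Y153.292
G1 X157.272 Y173.062
M5
G0 X12.405 Y10.695
M3 S374
G1 X61.248 Y34.694 F2956
M5
G0 X0.000 Y0.000

viewBox `0 0 180.672 187.307` with mm width/height → 1 unit = 1 mm. Flip: y_m = 187.307 − y_svg.

**Shape 1** — `<path>` quadratic bezier, stroke `#ff8800` → engrave (S374, F2956). Control points (SVG): P0=(105.449,114.174), P1=(124.793,75.424), P2=(157.272,14.245); sampled at t=k/6. Machine vertices: (105.449,73.133) → (112.262,86.673) → (119.804,101.458) → (128.077,117.490) → (137.079,134.768) → (146.811,153.292) → (157.272,173.062). Open path.

**Shape 2** — `<line>` line segment, stroke `#ff8800` → engrave (S374, F2956). Machine vertices: (12.405,10.695) → (61.248,34.694). Open path.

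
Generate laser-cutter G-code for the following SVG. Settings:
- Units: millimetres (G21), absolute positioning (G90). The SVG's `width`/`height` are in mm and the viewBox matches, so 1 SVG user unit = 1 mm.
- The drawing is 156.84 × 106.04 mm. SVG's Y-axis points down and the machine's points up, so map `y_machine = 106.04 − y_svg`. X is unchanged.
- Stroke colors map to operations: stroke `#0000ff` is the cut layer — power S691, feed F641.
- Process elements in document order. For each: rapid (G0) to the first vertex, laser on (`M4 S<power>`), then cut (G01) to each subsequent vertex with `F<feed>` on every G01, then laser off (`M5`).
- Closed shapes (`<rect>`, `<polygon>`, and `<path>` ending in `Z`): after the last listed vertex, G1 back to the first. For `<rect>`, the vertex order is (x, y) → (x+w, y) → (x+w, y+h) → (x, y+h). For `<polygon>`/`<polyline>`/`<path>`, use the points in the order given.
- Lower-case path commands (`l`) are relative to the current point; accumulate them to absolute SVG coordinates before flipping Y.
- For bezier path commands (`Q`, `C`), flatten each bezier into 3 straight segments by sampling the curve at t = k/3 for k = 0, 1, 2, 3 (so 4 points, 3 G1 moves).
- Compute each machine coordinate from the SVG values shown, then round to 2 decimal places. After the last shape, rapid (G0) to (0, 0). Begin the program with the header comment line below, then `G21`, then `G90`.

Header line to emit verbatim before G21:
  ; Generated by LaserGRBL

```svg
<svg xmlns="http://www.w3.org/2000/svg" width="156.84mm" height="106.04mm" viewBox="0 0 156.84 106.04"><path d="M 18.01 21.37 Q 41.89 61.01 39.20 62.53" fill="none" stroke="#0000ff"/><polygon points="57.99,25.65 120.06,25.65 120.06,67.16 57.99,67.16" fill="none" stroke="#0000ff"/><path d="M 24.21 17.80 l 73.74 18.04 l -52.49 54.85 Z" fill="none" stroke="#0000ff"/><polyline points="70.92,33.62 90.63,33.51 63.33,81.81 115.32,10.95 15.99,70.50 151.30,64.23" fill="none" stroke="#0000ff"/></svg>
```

; Generated by LaserGRBL
G21
G90
G0 X18.01 Y84.67
M4 S691
G01 X30.98 Y62.48 F641
G01 X38.04 Y48.76 F641
G01 X39.20 Y43.51 F641
M5
G0 X57.99 Y80.39
M4 S691
G01 X120.06 Y80.39 F641
G01 X120.06 Y38.88 F641
G01 X57.99 Y38.88 F641
G01 X57.99 Y80.39 F641
M5
G0 X24.21 Y88.24
M4 S691
G01 X97.95 Y70.20 F641
G01 X45.46 Y15.35 F641
G01 X24.21 Y88.24 F641
M5
G0 X70.92 Y72.42
M4 S691
G01 X90.63 Y72.53 F641
G01 X63.33 Y24.23 F641
G01 X115.32 Y95.09 F641
G01 X15.99 Y35.54 F641
G01 X151.30 Y41.81 F641
M5
G0 X0.00 Y0.00

viewBox `0 0 156.84 106.04` with mm width/height → 1 unit = 1 mm. Flip: y_m = 106.04 − y_svg.

**Shape 1** — `<path>` quadratic bezier, stroke `#0000ff` → cut (S691, F641). Control points (SVG): P0=(18.01,21.37), P1=(41.89,61.01), P2=(39.20,62.53); sampled at t=k/3. Machine vertices: (18.01,84.67) → (30.98,62.48) → (38.04,48.76) → (39.20,43.51). Open path.

**Shape 2** — `<polygon>` rectangle, stroke `#0000ff` → cut (S691, F641). Machine vertices: (57.99,80.39) → (120.06,80.39) → (120.06,38.88) → (57.99,38.88) → (57.99,80.39). Closed: final G1 returns to the first vertex.

**Shape 3** — `<path>` regular polygon, stroke `#0000ff` → cut (S691, F641). Machine vertices: (24.21,88.24) → (97.95,70.20) → (45.46,15.35) → (24.21,88.24). Closed: final G1 returns to the first vertex.

**Shape 4** — `<polyline>` open polyline, stroke `#0000ff` → cut (S691, F641). Machine vertices: (70.92,72.42) → (90.63,72.53) → (63.33,24.23) → (115.32,95.09) → (15.99,35.54) → (151.30,41.81). Open path.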